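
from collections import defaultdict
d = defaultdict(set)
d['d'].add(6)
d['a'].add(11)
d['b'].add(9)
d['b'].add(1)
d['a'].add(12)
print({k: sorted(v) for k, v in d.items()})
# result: {'d': [6], 'a': [11, 12], 'b': [1, 9]}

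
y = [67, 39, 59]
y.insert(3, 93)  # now [67, 39, 59, 93]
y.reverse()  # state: [93, 59, 39, 67]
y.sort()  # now [39, 59, 67, 93]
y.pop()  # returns 93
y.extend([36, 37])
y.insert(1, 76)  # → [39, 76, 59, 67, 36, 37]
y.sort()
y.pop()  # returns 76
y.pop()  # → 67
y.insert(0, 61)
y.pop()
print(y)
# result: [61, 36, 37, 39]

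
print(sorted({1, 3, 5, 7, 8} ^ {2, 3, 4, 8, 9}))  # [1, 2, 4, 5, 7, 9]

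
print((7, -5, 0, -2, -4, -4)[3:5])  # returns (-2, -4)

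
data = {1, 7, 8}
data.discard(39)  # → {1, 7, 8}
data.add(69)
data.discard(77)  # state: {1, 7, 8, 69}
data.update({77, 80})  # {1, 7, 8, 69, 77, 80}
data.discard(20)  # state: {1, 7, 8, 69, 77, 80}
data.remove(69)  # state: {1, 7, 8, 77, 80}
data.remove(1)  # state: {7, 8, 77, 80}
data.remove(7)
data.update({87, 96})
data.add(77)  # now {8, 77, 80, 87, 96}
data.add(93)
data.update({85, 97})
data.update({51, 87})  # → {8, 51, 77, 80, 85, 87, 93, 96, 97}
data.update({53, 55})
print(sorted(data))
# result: [8, 51, 53, 55, 77, 80, 85, 87, 93, 96, 97]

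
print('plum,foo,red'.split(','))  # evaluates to ['plum', 'foo', 'red']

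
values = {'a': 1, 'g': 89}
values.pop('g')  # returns 89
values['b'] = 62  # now {'a': 1, 'b': 62}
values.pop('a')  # 1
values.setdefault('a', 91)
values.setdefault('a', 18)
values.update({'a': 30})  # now {'b': 62, 'a': 30}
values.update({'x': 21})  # {'b': 62, 'a': 30, 'x': 21}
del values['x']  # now {'b': 62, 'a': 30}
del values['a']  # {'b': 62}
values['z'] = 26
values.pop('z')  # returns 26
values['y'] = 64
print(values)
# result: {'b': 62, 'y': 64}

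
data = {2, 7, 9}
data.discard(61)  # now {2, 7, 9}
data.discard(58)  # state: {2, 7, 9}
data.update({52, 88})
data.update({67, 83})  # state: {2, 7, 9, 52, 67, 83, 88}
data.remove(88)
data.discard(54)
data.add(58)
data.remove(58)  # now {2, 7, 9, 52, 67, 83}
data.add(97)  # {2, 7, 9, 52, 67, 83, 97}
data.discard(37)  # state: {2, 7, 9, 52, 67, 83, 97}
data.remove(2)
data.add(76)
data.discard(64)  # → {7, 9, 52, 67, 76, 83, 97}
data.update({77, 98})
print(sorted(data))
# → [7, 9, 52, 67, 76, 77, 83, 97, 98]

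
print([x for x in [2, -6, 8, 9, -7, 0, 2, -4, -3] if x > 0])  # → [2, 8, 9, 2]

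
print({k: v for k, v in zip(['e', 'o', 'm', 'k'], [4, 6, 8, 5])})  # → {'e': 4, 'o': 6, 'm': 8, 'k': 5}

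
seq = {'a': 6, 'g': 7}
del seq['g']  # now {'a': 6}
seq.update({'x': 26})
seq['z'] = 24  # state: {'a': 6, 'x': 26, 'z': 24}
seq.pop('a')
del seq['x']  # {'z': 24}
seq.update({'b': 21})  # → {'z': 24, 'b': 21}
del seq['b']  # {'z': 24}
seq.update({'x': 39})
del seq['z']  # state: {'x': 39}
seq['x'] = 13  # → {'x': 13}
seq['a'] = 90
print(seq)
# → {'x': 13, 'a': 90}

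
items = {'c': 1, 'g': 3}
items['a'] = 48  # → {'c': 1, 'g': 3, 'a': 48}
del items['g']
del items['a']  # {'c': 1}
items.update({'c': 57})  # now {'c': 57}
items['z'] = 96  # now {'c': 57, 'z': 96}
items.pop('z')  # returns 96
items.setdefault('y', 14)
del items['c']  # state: {'y': 14}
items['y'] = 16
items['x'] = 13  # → {'y': 16, 'x': 13}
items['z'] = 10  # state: {'y': 16, 'x': 13, 'z': 10}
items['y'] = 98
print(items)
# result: {'y': 98, 'x': 13, 'z': 10}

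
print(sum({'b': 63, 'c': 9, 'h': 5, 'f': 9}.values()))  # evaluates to 86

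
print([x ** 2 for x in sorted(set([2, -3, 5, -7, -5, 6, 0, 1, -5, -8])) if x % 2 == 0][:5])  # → [64, 0, 4, 36]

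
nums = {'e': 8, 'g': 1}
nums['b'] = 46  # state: {'e': 8, 'g': 1, 'b': 46}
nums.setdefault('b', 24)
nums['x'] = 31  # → {'e': 8, 'g': 1, 'b': 46, 'x': 31}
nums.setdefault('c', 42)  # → 42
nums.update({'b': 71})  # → {'e': 8, 'g': 1, 'b': 71, 'x': 31, 'c': 42}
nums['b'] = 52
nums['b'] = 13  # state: {'e': 8, 'g': 1, 'b': 13, 'x': 31, 'c': 42}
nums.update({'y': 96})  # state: {'e': 8, 'g': 1, 'b': 13, 'x': 31, 'c': 42, 'y': 96}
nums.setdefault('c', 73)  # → 42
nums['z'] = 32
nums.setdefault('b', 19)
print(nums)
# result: {'e': 8, 'g': 1, 'b': 13, 'x': 31, 'c': 42, 'y': 96, 'z': 32}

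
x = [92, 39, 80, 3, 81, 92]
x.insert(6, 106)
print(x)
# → [92, 39, 80, 3, 81, 92, 106]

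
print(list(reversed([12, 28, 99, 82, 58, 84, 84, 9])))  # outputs [9, 84, 84, 58, 82, 99, 28, 12]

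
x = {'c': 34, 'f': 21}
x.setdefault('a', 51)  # 51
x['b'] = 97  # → {'c': 34, 'f': 21, 'a': 51, 'b': 97}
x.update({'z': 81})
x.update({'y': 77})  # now {'c': 34, 'f': 21, 'a': 51, 'b': 97, 'z': 81, 'y': 77}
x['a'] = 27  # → {'c': 34, 'f': 21, 'a': 27, 'b': 97, 'z': 81, 'y': 77}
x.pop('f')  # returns 21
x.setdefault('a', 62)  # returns 27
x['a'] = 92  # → {'c': 34, 'a': 92, 'b': 97, 'z': 81, 'y': 77}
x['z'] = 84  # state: {'c': 34, 'a': 92, 'b': 97, 'z': 84, 'y': 77}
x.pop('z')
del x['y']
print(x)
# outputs {'c': 34, 'a': 92, 'b': 97}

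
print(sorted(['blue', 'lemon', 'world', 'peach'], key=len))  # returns ['blue', 'lemon', 'world', 'peach']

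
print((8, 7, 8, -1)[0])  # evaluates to 8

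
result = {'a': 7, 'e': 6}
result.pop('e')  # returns 6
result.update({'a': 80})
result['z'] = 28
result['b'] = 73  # {'a': 80, 'z': 28, 'b': 73}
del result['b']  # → {'a': 80, 'z': 28}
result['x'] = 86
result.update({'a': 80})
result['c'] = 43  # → {'a': 80, 'z': 28, 'x': 86, 'c': 43}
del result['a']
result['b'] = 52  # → {'z': 28, 'x': 86, 'c': 43, 'b': 52}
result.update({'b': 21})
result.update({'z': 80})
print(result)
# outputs {'z': 80, 'x': 86, 'c': 43, 'b': 21}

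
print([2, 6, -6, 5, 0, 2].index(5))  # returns 3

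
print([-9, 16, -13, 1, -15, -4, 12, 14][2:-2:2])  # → [-13, -15]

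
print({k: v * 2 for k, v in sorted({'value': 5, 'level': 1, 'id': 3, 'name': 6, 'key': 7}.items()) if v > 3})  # {'key': 14, 'name': 12, 'value': 10}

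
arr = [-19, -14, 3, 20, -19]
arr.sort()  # [-19, -19, -14, 3, 20]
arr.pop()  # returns 20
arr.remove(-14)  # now [-19, -19, 3]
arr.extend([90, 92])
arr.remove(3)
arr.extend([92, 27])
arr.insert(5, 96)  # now [-19, -19, 90, 92, 92, 96, 27]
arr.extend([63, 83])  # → [-19, -19, 90, 92, 92, 96, 27, 63, 83]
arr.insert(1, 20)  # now [-19, 20, -19, 90, 92, 92, 96, 27, 63, 83]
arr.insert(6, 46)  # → [-19, 20, -19, 90, 92, 92, 46, 96, 27, 63, 83]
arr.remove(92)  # [-19, 20, -19, 90, 92, 46, 96, 27, 63, 83]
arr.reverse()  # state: [83, 63, 27, 96, 46, 92, 90, -19, 20, -19]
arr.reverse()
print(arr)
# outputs [-19, 20, -19, 90, 92, 46, 96, 27, 63, 83]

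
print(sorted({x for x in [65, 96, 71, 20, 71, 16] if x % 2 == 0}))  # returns [16, 20, 96]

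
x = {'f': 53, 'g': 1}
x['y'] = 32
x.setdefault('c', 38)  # 38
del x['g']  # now {'f': 53, 'y': 32, 'c': 38}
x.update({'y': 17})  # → {'f': 53, 'y': 17, 'c': 38}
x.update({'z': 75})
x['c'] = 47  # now {'f': 53, 'y': 17, 'c': 47, 'z': 75}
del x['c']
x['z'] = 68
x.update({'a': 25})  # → {'f': 53, 'y': 17, 'z': 68, 'a': 25}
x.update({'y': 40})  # {'f': 53, 'y': 40, 'z': 68, 'a': 25}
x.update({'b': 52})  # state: {'f': 53, 'y': 40, 'z': 68, 'a': 25, 'b': 52}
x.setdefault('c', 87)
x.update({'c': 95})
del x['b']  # {'f': 53, 'y': 40, 'z': 68, 'a': 25, 'c': 95}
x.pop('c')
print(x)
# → {'f': 53, 'y': 40, 'z': 68, 'a': 25}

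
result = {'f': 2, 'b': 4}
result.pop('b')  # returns 4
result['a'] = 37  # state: {'f': 2, 'a': 37}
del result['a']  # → {'f': 2}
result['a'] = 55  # {'f': 2, 'a': 55}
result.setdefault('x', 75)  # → 75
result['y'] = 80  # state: {'f': 2, 'a': 55, 'x': 75, 'y': 80}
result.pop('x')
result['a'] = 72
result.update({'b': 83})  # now {'f': 2, 'a': 72, 'y': 80, 'b': 83}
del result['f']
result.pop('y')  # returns 80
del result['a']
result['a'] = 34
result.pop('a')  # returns 34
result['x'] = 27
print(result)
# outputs {'b': 83, 'x': 27}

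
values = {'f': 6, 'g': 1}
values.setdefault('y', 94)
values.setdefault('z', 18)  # 18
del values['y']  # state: {'f': 6, 'g': 1, 'z': 18}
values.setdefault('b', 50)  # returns 50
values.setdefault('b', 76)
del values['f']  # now {'g': 1, 'z': 18, 'b': 50}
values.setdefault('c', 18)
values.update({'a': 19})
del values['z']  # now {'g': 1, 'b': 50, 'c': 18, 'a': 19}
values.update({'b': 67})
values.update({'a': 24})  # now {'g': 1, 'b': 67, 'c': 18, 'a': 24}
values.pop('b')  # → 67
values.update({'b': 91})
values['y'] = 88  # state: {'g': 1, 'c': 18, 'a': 24, 'b': 91, 'y': 88}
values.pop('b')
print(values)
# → {'g': 1, 'c': 18, 'a': 24, 'y': 88}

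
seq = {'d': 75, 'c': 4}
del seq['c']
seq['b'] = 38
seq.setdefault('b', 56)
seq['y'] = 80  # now {'d': 75, 'b': 38, 'y': 80}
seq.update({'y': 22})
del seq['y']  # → {'d': 75, 'b': 38}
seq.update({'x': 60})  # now {'d': 75, 'b': 38, 'x': 60}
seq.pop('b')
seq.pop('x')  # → 60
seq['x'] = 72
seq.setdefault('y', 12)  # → 12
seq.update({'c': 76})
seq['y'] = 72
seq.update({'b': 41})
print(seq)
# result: {'d': 75, 'x': 72, 'y': 72, 'c': 76, 'b': 41}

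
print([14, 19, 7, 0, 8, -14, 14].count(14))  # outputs 2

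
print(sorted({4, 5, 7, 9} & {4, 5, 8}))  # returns [4, 5]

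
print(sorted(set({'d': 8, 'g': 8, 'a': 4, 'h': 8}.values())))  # [4, 8]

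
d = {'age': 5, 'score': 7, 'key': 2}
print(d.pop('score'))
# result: 7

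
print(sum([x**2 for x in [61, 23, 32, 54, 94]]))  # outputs 17026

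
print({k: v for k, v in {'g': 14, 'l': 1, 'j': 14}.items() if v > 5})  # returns {'g': 14, 'j': 14}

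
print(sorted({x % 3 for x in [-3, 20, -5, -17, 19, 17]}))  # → [0, 1, 2]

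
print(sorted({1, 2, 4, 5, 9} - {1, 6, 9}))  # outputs [2, 4, 5]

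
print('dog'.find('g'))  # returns 2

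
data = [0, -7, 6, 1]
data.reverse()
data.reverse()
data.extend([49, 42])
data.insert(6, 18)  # [0, -7, 6, 1, 49, 42, 18]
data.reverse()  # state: [18, 42, 49, 1, 6, -7, 0]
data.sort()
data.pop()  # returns 49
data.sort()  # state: [-7, 0, 1, 6, 18, 42]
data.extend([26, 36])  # [-7, 0, 1, 6, 18, 42, 26, 36]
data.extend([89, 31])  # [-7, 0, 1, 6, 18, 42, 26, 36, 89, 31]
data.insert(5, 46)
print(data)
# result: [-7, 0, 1, 6, 18, 46, 42, 26, 36, 89, 31]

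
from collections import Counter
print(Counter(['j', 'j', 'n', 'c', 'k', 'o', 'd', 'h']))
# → Counter({'j': 2, 'n': 1, 'c': 1, 'k': 1, 'o': 1, 'd': 1, 'h': 1})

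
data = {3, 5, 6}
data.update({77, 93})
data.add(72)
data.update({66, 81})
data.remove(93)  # {3, 5, 6, 66, 72, 77, 81}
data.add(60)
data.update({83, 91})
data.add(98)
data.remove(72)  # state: {3, 5, 6, 60, 66, 77, 81, 83, 91, 98}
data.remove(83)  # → {3, 5, 6, 60, 66, 77, 81, 91, 98}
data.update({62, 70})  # {3, 5, 6, 60, 62, 66, 70, 77, 81, 91, 98}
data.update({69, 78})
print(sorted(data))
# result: [3, 5, 6, 60, 62, 66, 69, 70, 77, 78, 81, 91, 98]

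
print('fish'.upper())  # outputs FISH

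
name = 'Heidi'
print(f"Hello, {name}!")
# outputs Hello, Heidi!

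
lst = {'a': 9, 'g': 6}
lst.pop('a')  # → 9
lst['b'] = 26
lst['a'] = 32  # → {'g': 6, 'b': 26, 'a': 32}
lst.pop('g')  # 6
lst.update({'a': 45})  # {'b': 26, 'a': 45}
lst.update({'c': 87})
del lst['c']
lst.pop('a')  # 45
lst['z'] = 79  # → {'b': 26, 'z': 79}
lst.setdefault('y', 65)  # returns 65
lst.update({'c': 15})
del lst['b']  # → {'z': 79, 'y': 65, 'c': 15}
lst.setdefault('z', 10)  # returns 79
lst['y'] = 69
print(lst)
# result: {'z': 79, 'y': 69, 'c': 15}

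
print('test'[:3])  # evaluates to tes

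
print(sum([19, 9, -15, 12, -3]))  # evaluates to 22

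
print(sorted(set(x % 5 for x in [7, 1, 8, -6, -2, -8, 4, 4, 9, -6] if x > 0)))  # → [1, 2, 3, 4]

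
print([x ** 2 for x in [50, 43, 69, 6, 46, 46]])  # [2500, 1849, 4761, 36, 2116, 2116]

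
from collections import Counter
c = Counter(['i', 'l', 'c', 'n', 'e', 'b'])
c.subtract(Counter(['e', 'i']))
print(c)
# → Counter({'l': 1, 'c': 1, 'n': 1, 'b': 1, 'i': 0, 'e': 0})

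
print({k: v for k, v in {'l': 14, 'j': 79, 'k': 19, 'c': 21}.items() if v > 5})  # {'l': 14, 'j': 79, 'k': 19, 'c': 21}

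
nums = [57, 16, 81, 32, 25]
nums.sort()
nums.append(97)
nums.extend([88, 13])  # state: [16, 25, 32, 57, 81, 97, 88, 13]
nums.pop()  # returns 13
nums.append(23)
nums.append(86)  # [16, 25, 32, 57, 81, 97, 88, 23, 86]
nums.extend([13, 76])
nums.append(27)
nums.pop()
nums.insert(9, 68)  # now [16, 25, 32, 57, 81, 97, 88, 23, 86, 68, 13, 76]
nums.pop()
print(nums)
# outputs [16, 25, 32, 57, 81, 97, 88, 23, 86, 68, 13]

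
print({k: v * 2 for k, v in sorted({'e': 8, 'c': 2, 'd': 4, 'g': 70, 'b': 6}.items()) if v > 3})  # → {'b': 12, 'd': 8, 'e': 16, 'g': 140}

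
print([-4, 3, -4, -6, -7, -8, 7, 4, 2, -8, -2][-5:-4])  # [7]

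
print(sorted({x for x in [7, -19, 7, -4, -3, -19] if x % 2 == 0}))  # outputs [-4]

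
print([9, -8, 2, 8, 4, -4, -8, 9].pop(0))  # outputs 9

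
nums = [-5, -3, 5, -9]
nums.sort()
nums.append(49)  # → [-9, -5, -3, 5, 49]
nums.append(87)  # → [-9, -5, -3, 5, 49, 87]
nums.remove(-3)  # [-9, -5, 5, 49, 87]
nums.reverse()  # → [87, 49, 5, -5, -9]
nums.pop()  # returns -9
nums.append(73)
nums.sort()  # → [-5, 5, 49, 73, 87]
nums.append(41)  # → [-5, 5, 49, 73, 87, 41]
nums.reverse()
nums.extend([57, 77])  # [41, 87, 73, 49, 5, -5, 57, 77]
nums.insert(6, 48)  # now [41, 87, 73, 49, 5, -5, 48, 57, 77]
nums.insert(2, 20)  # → [41, 87, 20, 73, 49, 5, -5, 48, 57, 77]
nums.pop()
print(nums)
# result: [41, 87, 20, 73, 49, 5, -5, 48, 57]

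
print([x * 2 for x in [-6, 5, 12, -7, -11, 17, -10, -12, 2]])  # [-12, 10, 24, -14, -22, 34, -20, -24, 4]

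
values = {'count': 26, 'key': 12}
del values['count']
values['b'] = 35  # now {'key': 12, 'b': 35}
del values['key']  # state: {'b': 35}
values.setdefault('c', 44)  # 44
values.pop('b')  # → 35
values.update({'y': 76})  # {'c': 44, 'y': 76}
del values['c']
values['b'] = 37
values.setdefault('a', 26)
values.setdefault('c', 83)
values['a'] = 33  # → {'y': 76, 'b': 37, 'a': 33, 'c': 83}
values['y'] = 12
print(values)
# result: {'y': 12, 'b': 37, 'a': 33, 'c': 83}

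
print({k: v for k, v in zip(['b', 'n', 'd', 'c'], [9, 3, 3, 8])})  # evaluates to {'b': 9, 'n': 3, 'd': 3, 'c': 8}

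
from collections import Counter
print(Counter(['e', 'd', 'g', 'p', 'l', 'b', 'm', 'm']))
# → Counter({'m': 2, 'e': 1, 'd': 1, 'g': 1, 'p': 1, 'l': 1, 'b': 1})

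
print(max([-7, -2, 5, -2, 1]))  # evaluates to 5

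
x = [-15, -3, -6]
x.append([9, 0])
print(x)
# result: [-15, -3, -6, [9, 0]]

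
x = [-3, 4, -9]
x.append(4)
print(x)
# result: [-3, 4, -9, 4]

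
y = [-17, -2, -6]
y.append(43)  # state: [-17, -2, -6, 43]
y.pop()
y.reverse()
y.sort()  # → [-17, -6, -2]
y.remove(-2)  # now [-17, -6]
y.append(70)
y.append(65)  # [-17, -6, 70, 65]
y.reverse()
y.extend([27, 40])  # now [65, 70, -6, -17, 27, 40]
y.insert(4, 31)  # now [65, 70, -6, -17, 31, 27, 40]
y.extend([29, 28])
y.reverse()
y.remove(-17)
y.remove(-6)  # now [28, 29, 40, 27, 31, 70, 65]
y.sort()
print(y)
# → [27, 28, 29, 31, 40, 65, 70]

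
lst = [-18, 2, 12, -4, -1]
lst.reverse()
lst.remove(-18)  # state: [-1, -4, 12, 2]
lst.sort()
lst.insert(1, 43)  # [-4, 43, -1, 2, 12]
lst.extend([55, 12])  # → [-4, 43, -1, 2, 12, 55, 12]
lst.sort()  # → [-4, -1, 2, 12, 12, 43, 55]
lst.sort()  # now [-4, -1, 2, 12, 12, 43, 55]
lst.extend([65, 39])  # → [-4, -1, 2, 12, 12, 43, 55, 65, 39]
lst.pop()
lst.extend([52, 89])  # [-4, -1, 2, 12, 12, 43, 55, 65, 52, 89]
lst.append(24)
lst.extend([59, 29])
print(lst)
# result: [-4, -1, 2, 12, 12, 43, 55, 65, 52, 89, 24, 59, 29]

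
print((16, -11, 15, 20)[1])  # -11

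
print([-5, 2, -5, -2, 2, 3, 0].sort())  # None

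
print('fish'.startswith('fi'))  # True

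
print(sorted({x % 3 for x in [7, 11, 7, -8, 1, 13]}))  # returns [1, 2]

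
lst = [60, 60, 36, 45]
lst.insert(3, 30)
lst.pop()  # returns 45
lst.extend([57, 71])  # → [60, 60, 36, 30, 57, 71]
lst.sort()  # [30, 36, 57, 60, 60, 71]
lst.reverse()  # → [71, 60, 60, 57, 36, 30]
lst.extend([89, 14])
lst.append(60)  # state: [71, 60, 60, 57, 36, 30, 89, 14, 60]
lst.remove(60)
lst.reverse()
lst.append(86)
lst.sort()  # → [14, 30, 36, 57, 60, 60, 71, 86, 89]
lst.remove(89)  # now [14, 30, 36, 57, 60, 60, 71, 86]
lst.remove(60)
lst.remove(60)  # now [14, 30, 36, 57, 71, 86]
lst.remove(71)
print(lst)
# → [14, 30, 36, 57, 86]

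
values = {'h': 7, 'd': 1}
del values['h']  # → {'d': 1}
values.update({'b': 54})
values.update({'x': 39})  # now {'d': 1, 'b': 54, 'x': 39}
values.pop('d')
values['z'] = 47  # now {'b': 54, 'x': 39, 'z': 47}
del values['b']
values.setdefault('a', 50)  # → 50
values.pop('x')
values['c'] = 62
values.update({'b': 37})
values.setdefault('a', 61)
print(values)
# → {'z': 47, 'a': 50, 'c': 62, 'b': 37}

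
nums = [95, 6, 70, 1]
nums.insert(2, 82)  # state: [95, 6, 82, 70, 1]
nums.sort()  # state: [1, 6, 70, 82, 95]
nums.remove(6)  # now [1, 70, 82, 95]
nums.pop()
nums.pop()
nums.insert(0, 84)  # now [84, 1, 70]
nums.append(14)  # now [84, 1, 70, 14]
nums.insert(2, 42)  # [84, 1, 42, 70, 14]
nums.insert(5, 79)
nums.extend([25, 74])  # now [84, 1, 42, 70, 14, 79, 25, 74]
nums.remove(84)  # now [1, 42, 70, 14, 79, 25, 74]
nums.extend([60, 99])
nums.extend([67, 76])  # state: [1, 42, 70, 14, 79, 25, 74, 60, 99, 67, 76]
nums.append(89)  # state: [1, 42, 70, 14, 79, 25, 74, 60, 99, 67, 76, 89]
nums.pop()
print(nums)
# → [1, 42, 70, 14, 79, 25, 74, 60, 99, 67, 76]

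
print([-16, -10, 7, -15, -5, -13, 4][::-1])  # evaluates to [4, -13, -5, -15, 7, -10, -16]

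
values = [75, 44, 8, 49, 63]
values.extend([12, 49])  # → [75, 44, 8, 49, 63, 12, 49]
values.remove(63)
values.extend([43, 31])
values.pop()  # 31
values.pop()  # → 43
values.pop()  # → 49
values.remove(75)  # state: [44, 8, 49, 12]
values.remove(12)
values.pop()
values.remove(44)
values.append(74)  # [8, 74]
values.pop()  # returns 74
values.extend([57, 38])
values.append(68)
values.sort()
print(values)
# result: [8, 38, 57, 68]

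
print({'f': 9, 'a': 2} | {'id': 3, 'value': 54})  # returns {'f': 9, 'a': 2, 'id': 3, 'value': 54}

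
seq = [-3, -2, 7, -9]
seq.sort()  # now [-9, -3, -2, 7]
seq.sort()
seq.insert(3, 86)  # [-9, -3, -2, 86, 7]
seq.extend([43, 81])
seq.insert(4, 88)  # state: [-9, -3, -2, 86, 88, 7, 43, 81]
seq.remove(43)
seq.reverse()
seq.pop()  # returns -9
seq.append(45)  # [81, 7, 88, 86, -2, -3, 45]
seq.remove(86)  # [81, 7, 88, -2, -3, 45]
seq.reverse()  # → [45, -3, -2, 88, 7, 81]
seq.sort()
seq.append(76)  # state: [-3, -2, 7, 45, 81, 88, 76]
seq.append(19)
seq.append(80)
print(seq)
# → [-3, -2, 7, 45, 81, 88, 76, 19, 80]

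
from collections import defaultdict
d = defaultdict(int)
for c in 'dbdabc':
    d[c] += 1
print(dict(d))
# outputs {'d': 2, 'b': 2, 'a': 1, 'c': 1}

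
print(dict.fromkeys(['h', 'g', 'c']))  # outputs {'h': None, 'g': None, 'c': None}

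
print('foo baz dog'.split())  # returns ['foo', 'baz', 'dog']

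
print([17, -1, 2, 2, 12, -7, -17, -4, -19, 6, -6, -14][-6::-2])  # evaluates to [-17, 12, 2, 17]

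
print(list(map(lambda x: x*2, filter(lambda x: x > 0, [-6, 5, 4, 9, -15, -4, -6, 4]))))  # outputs [10, 8, 18, 8]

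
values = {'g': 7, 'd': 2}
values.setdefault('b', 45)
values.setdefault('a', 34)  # 34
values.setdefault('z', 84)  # 84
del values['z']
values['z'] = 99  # {'g': 7, 'd': 2, 'b': 45, 'a': 34, 'z': 99}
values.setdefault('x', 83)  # 83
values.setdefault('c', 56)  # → 56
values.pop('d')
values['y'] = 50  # {'g': 7, 'b': 45, 'a': 34, 'z': 99, 'x': 83, 'c': 56, 'y': 50}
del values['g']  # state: {'b': 45, 'a': 34, 'z': 99, 'x': 83, 'c': 56, 'y': 50}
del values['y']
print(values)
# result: {'b': 45, 'a': 34, 'z': 99, 'x': 83, 'c': 56}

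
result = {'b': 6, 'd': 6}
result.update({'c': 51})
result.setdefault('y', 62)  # 62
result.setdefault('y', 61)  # 62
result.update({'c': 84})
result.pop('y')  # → 62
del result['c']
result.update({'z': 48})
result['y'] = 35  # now {'b': 6, 'd': 6, 'z': 48, 'y': 35}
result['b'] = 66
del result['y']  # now {'b': 66, 'd': 6, 'z': 48}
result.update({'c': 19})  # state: {'b': 66, 'd': 6, 'z': 48, 'c': 19}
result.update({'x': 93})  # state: {'b': 66, 'd': 6, 'z': 48, 'c': 19, 'x': 93}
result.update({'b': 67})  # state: {'b': 67, 'd': 6, 'z': 48, 'c': 19, 'x': 93}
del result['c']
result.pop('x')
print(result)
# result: {'b': 67, 'd': 6, 'z': 48}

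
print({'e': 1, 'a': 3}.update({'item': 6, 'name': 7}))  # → None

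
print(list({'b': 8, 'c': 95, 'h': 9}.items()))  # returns [('b', 8), ('c', 95), ('h', 9)]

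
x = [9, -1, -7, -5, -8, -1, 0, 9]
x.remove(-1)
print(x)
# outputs [9, -7, -5, -8, -1, 0, 9]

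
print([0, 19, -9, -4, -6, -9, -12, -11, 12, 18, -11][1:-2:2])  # [19, -4, -9, -11]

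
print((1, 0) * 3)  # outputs (1, 0, 1, 0, 1, 0)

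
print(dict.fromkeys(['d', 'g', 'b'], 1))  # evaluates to {'d': 1, 'g': 1, 'b': 1}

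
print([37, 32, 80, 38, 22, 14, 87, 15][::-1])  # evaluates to [15, 87, 14, 22, 38, 80, 32, 37]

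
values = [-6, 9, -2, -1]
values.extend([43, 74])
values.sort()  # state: [-6, -2, -1, 9, 43, 74]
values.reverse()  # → [74, 43, 9, -1, -2, -6]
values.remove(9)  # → [74, 43, -1, -2, -6]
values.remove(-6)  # [74, 43, -1, -2]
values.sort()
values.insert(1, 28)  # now [-2, 28, -1, 43, 74]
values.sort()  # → [-2, -1, 28, 43, 74]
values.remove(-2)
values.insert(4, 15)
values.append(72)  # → [-1, 28, 43, 74, 15, 72]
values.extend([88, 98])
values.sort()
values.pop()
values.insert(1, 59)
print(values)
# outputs [-1, 59, 15, 28, 43, 72, 74, 88]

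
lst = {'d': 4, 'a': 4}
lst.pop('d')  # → 4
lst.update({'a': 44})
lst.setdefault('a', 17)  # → 44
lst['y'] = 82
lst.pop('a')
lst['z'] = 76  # {'y': 82, 'z': 76}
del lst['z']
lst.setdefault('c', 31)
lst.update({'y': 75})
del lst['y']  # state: {'c': 31}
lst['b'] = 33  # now {'c': 31, 'b': 33}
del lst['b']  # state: {'c': 31}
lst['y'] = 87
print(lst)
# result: {'c': 31, 'y': 87}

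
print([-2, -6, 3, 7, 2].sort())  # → None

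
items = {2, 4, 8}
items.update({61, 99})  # {2, 4, 8, 61, 99}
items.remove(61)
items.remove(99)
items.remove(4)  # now {2, 8}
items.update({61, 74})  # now {2, 8, 61, 74}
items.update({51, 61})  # {2, 8, 51, 61, 74}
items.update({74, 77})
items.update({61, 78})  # {2, 8, 51, 61, 74, 77, 78}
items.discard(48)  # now {2, 8, 51, 61, 74, 77, 78}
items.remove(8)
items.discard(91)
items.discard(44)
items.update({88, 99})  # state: {2, 51, 61, 74, 77, 78, 88, 99}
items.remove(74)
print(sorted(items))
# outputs [2, 51, 61, 77, 78, 88, 99]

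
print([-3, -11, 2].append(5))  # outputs None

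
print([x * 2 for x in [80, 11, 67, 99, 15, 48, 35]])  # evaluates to [160, 22, 134, 198, 30, 96, 70]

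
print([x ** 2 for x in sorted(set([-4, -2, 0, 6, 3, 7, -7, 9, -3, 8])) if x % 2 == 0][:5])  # [16, 4, 0, 36, 64]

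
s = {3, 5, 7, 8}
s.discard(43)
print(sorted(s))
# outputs [3, 5, 7, 8]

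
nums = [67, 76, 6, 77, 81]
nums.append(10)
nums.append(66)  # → [67, 76, 6, 77, 81, 10, 66]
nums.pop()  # 66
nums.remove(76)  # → [67, 6, 77, 81, 10]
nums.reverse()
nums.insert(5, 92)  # [10, 81, 77, 6, 67, 92]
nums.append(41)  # [10, 81, 77, 6, 67, 92, 41]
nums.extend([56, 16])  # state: [10, 81, 77, 6, 67, 92, 41, 56, 16]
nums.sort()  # [6, 10, 16, 41, 56, 67, 77, 81, 92]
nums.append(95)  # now [6, 10, 16, 41, 56, 67, 77, 81, 92, 95]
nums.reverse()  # [95, 92, 81, 77, 67, 56, 41, 16, 10, 6]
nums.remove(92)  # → [95, 81, 77, 67, 56, 41, 16, 10, 6]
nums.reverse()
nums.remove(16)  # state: [6, 10, 41, 56, 67, 77, 81, 95]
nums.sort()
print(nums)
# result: [6, 10, 41, 56, 67, 77, 81, 95]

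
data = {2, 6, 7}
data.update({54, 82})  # {2, 6, 7, 54, 82}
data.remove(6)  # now {2, 7, 54, 82}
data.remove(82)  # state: {2, 7, 54}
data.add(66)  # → {2, 7, 54, 66}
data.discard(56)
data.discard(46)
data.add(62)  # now {2, 7, 54, 62, 66}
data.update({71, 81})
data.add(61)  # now {2, 7, 54, 61, 62, 66, 71, 81}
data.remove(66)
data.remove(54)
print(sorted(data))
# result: [2, 7, 61, 62, 71, 81]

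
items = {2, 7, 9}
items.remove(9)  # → {2, 7}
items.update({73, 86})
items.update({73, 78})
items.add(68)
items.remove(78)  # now {2, 7, 68, 73, 86}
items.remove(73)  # {2, 7, 68, 86}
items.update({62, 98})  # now {2, 7, 62, 68, 86, 98}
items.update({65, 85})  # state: {2, 7, 62, 65, 68, 85, 86, 98}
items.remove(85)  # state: {2, 7, 62, 65, 68, 86, 98}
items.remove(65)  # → {2, 7, 62, 68, 86, 98}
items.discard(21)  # {2, 7, 62, 68, 86, 98}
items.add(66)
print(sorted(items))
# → [2, 7, 62, 66, 68, 86, 98]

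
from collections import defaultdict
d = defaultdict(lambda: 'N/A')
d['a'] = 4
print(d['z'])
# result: N/A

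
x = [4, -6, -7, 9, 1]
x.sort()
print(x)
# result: [-7, -6, 1, 4, 9]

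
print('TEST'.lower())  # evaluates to test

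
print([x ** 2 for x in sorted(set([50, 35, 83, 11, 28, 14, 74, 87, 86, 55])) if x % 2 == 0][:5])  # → [196, 784, 2500, 5476, 7396]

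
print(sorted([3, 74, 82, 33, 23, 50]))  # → [3, 23, 33, 50, 74, 82]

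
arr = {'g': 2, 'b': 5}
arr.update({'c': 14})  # {'g': 2, 'b': 5, 'c': 14}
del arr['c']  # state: {'g': 2, 'b': 5}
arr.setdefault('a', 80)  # 80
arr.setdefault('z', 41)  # 41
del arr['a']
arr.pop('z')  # 41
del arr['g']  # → {'b': 5}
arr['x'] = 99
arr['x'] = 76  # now {'b': 5, 'x': 76}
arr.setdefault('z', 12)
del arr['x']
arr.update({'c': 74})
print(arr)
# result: {'b': 5, 'z': 12, 'c': 74}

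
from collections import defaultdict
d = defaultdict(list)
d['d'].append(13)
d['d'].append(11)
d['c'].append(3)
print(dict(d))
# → {'d': [13, 11], 'c': [3]}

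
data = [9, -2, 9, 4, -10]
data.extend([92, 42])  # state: [9, -2, 9, 4, -10, 92, 42]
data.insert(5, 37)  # [9, -2, 9, 4, -10, 37, 92, 42]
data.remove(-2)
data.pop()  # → 42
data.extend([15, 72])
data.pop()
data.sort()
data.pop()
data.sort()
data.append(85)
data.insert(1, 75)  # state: [-10, 75, 4, 9, 9, 15, 37, 85]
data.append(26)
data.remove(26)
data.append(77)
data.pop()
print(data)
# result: [-10, 75, 4, 9, 9, 15, 37, 85]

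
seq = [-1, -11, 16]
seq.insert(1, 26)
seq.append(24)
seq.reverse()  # [24, 16, -11, 26, -1]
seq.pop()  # -1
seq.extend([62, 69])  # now [24, 16, -11, 26, 62, 69]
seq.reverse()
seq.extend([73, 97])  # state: [69, 62, 26, -11, 16, 24, 73, 97]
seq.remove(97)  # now [69, 62, 26, -11, 16, 24, 73]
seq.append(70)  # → [69, 62, 26, -11, 16, 24, 73, 70]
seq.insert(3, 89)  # [69, 62, 26, 89, -11, 16, 24, 73, 70]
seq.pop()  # 70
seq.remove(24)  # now [69, 62, 26, 89, -11, 16, 73]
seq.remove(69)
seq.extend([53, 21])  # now [62, 26, 89, -11, 16, 73, 53, 21]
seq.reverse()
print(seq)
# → [21, 53, 73, 16, -11, 89, 26, 62]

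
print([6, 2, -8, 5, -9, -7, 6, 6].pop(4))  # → -9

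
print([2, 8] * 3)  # [2, 8, 2, 8, 2, 8]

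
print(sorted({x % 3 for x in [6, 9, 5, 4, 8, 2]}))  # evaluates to [0, 1, 2]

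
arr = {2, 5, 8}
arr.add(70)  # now {2, 5, 8, 70}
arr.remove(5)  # {2, 8, 70}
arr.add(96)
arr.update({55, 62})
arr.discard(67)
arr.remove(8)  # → {2, 55, 62, 70, 96}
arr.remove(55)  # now {2, 62, 70, 96}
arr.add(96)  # {2, 62, 70, 96}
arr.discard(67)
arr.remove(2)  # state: {62, 70, 96}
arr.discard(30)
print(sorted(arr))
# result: [62, 70, 96]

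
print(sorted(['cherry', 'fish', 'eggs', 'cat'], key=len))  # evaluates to ['cat', 'fish', 'eggs', 'cherry']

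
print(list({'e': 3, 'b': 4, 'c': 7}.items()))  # [('e', 3), ('b', 4), ('c', 7)]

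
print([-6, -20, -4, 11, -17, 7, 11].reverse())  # None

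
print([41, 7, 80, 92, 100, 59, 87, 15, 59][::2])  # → [41, 80, 100, 87, 59]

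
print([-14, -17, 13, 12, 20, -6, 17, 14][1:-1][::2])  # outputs [-17, 12, -6]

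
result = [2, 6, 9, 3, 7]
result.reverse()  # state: [7, 3, 9, 6, 2]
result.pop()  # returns 2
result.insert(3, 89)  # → [7, 3, 9, 89, 6]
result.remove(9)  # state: [7, 3, 89, 6]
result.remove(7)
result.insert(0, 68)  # [68, 3, 89, 6]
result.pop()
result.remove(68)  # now [3, 89]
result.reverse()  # [89, 3]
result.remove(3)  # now [89]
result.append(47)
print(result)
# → [89, 47]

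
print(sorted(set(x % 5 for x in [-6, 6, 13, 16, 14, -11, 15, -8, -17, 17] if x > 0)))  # [0, 1, 2, 3, 4]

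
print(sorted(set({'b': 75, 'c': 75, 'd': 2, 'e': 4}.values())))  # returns [2, 4, 75]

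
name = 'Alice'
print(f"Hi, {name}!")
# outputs Hi, Alice!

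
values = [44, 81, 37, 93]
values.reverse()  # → [93, 37, 81, 44]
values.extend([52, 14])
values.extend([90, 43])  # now [93, 37, 81, 44, 52, 14, 90, 43]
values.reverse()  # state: [43, 90, 14, 52, 44, 81, 37, 93]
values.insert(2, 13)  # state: [43, 90, 13, 14, 52, 44, 81, 37, 93]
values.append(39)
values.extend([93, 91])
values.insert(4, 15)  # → [43, 90, 13, 14, 15, 52, 44, 81, 37, 93, 39, 93, 91]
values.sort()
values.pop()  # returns 93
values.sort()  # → [13, 14, 15, 37, 39, 43, 44, 52, 81, 90, 91, 93]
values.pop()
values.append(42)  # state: [13, 14, 15, 37, 39, 43, 44, 52, 81, 90, 91, 42]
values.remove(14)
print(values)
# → [13, 15, 37, 39, 43, 44, 52, 81, 90, 91, 42]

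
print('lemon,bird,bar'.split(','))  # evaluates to ['lemon', 'bird', 'bar']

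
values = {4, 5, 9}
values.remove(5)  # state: {4, 9}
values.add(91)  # {4, 9, 91}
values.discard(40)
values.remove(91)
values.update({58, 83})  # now {4, 9, 58, 83}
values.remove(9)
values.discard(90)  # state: {4, 58, 83}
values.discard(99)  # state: {4, 58, 83}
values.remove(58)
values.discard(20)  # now {4, 83}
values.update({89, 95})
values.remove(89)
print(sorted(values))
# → [4, 83, 95]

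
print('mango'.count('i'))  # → 0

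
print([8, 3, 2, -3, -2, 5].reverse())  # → None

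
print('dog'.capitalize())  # Dog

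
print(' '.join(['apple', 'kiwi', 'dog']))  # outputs apple kiwi dog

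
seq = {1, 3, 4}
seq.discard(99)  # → {1, 3, 4}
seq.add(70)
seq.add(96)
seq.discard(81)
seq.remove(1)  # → {3, 4, 70, 96}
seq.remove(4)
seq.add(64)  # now {3, 64, 70, 96}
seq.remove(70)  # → {3, 64, 96}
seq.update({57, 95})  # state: {3, 57, 64, 95, 96}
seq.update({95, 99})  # {3, 57, 64, 95, 96, 99}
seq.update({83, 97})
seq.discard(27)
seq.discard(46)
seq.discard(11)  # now {3, 57, 64, 83, 95, 96, 97, 99}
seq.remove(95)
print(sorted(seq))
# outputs [3, 57, 64, 83, 96, 97, 99]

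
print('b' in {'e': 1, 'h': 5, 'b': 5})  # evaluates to True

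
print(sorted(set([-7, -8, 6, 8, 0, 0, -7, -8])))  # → [-8, -7, 0, 6, 8]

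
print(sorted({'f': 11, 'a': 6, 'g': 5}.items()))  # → [('a', 6), ('f', 11), ('g', 5)]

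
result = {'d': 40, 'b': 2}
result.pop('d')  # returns 40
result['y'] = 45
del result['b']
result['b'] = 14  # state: {'y': 45, 'b': 14}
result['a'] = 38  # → {'y': 45, 'b': 14, 'a': 38}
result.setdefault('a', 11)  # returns 38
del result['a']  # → {'y': 45, 'b': 14}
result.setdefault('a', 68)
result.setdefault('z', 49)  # 49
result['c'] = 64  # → {'y': 45, 'b': 14, 'a': 68, 'z': 49, 'c': 64}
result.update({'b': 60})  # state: {'y': 45, 'b': 60, 'a': 68, 'z': 49, 'c': 64}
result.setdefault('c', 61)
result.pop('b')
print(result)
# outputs {'y': 45, 'a': 68, 'z': 49, 'c': 64}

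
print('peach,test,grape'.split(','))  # ['peach', 'test', 'grape']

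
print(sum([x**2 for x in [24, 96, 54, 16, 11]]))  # 13085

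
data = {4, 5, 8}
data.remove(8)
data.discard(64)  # {4, 5}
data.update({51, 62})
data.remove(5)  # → {4, 51, 62}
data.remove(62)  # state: {4, 51}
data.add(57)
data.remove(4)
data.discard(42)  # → {51, 57}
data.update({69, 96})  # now {51, 57, 69, 96}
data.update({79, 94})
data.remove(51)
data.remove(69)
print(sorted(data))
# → [57, 79, 94, 96]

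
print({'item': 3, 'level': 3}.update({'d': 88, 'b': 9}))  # None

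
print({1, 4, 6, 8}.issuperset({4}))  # True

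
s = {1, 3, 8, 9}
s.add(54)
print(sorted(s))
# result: [1, 3, 8, 9, 54]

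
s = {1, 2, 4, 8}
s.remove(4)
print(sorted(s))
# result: [1, 2, 8]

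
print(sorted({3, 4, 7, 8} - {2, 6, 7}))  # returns [3, 4, 8]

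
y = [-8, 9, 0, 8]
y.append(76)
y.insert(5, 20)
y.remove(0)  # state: [-8, 9, 8, 76, 20]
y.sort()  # [-8, 8, 9, 20, 76]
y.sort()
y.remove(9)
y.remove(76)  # [-8, 8, 20]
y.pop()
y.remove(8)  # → [-8]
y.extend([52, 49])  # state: [-8, 52, 49]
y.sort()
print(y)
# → [-8, 49, 52]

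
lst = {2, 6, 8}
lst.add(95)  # {2, 6, 8, 95}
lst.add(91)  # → {2, 6, 8, 91, 95}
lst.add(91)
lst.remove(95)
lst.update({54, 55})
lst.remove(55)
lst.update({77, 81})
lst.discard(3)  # {2, 6, 8, 54, 77, 81, 91}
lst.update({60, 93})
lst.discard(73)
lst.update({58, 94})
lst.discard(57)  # {2, 6, 8, 54, 58, 60, 77, 81, 91, 93, 94}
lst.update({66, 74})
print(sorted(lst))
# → [2, 6, 8, 54, 58, 60, 66, 74, 77, 81, 91, 93, 94]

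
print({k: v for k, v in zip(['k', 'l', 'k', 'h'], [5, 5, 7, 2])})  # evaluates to {'k': 7, 'l': 5, 'h': 2}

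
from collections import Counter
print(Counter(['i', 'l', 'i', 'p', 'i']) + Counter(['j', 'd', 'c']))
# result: Counter({'i': 3, 'l': 1, 'p': 1, 'j': 1, 'd': 1, 'c': 1})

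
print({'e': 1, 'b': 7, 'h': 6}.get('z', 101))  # 101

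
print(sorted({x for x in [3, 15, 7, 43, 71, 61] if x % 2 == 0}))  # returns []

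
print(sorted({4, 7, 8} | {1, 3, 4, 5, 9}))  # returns [1, 3, 4, 5, 7, 8, 9]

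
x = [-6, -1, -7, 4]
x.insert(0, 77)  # [77, -6, -1, -7, 4]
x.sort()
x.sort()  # [-7, -6, -1, 4, 77]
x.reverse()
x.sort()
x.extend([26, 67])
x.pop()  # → 67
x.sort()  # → [-7, -6, -1, 4, 26, 77]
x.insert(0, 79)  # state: [79, -7, -6, -1, 4, 26, 77]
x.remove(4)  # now [79, -7, -6, -1, 26, 77]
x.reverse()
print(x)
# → [77, 26, -1, -6, -7, 79]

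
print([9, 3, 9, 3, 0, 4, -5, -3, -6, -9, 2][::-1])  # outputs [2, -9, -6, -3, -5, 4, 0, 3, 9, 3, 9]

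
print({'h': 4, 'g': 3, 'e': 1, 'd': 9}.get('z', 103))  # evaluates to 103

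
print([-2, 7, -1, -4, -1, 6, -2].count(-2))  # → 2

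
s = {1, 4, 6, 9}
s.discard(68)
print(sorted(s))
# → [1, 4, 6, 9]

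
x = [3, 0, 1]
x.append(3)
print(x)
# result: [3, 0, 1, 3]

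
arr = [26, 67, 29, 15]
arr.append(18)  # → [26, 67, 29, 15, 18]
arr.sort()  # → [15, 18, 26, 29, 67]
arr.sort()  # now [15, 18, 26, 29, 67]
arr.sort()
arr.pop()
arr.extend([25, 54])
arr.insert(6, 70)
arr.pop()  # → 70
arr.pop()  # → 54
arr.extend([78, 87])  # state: [15, 18, 26, 29, 25, 78, 87]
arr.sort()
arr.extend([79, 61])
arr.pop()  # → 61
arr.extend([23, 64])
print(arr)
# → [15, 18, 25, 26, 29, 78, 87, 79, 23, 64]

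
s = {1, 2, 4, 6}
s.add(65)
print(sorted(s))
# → [1, 2, 4, 6, 65]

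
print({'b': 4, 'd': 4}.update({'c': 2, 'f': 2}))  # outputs None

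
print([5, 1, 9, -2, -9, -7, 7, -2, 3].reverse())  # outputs None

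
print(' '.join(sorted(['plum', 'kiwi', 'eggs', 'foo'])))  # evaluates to eggs foo kiwi plum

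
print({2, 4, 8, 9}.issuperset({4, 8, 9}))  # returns True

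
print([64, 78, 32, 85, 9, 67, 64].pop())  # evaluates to 64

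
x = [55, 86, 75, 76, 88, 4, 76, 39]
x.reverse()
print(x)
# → [39, 76, 4, 88, 76, 75, 86, 55]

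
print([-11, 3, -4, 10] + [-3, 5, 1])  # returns [-11, 3, -4, 10, -3, 5, 1]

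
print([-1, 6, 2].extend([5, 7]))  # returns None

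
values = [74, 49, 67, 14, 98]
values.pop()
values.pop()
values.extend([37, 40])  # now [74, 49, 67, 37, 40]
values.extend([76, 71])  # [74, 49, 67, 37, 40, 76, 71]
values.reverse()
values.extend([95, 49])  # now [71, 76, 40, 37, 67, 49, 74, 95, 49]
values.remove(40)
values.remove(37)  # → [71, 76, 67, 49, 74, 95, 49]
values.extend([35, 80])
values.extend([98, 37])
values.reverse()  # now [37, 98, 80, 35, 49, 95, 74, 49, 67, 76, 71]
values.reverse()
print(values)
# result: [71, 76, 67, 49, 74, 95, 49, 35, 80, 98, 37]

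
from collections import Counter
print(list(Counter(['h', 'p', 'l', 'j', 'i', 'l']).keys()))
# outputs ['h', 'p', 'l', 'j', 'i']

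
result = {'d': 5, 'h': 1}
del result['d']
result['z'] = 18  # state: {'h': 1, 'z': 18}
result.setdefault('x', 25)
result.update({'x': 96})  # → {'h': 1, 'z': 18, 'x': 96}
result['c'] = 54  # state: {'h': 1, 'z': 18, 'x': 96, 'c': 54}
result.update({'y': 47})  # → {'h': 1, 'z': 18, 'x': 96, 'c': 54, 'y': 47}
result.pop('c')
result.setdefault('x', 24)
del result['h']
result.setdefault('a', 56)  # 56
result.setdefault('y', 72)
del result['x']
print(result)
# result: {'z': 18, 'y': 47, 'a': 56}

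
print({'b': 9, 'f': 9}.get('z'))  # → None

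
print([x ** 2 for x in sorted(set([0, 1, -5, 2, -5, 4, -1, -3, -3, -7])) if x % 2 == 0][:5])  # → [0, 4, 16]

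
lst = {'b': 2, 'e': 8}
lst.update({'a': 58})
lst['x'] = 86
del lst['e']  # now {'b': 2, 'a': 58, 'x': 86}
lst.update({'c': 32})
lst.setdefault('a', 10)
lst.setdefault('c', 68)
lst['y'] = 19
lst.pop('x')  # 86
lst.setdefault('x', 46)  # 46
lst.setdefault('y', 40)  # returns 19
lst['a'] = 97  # {'b': 2, 'a': 97, 'c': 32, 'y': 19, 'x': 46}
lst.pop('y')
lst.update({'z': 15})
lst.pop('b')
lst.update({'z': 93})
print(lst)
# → {'a': 97, 'c': 32, 'x': 46, 'z': 93}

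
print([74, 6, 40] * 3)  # [74, 6, 40, 74, 6, 40, 74, 6, 40]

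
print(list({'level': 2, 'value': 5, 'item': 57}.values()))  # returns [2, 5, 57]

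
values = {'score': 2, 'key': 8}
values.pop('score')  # 2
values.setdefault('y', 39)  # 39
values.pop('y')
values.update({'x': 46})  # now {'key': 8, 'x': 46}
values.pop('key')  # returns 8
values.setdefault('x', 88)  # 46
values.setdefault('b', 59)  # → 59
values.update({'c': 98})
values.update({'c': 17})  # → {'x': 46, 'b': 59, 'c': 17}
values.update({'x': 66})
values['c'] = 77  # {'x': 66, 'b': 59, 'c': 77}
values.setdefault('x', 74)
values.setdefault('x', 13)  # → 66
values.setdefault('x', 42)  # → 66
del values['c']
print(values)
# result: {'x': 66, 'b': 59}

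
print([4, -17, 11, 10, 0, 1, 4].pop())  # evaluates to 4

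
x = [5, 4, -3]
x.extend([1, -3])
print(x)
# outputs [5, 4, -3, 1, -3]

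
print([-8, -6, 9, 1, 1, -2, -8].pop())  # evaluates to -8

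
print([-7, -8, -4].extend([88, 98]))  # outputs None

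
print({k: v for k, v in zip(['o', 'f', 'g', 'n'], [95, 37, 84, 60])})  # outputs {'o': 95, 'f': 37, 'g': 84, 'n': 60}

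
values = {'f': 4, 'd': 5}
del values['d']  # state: {'f': 4}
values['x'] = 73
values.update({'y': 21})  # {'f': 4, 'x': 73, 'y': 21}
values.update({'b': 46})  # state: {'f': 4, 'x': 73, 'y': 21, 'b': 46}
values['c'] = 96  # {'f': 4, 'x': 73, 'y': 21, 'b': 46, 'c': 96}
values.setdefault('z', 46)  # 46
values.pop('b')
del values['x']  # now {'f': 4, 'y': 21, 'c': 96, 'z': 46}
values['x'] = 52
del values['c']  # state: {'f': 4, 'y': 21, 'z': 46, 'x': 52}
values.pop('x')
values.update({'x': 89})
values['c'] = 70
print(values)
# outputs {'f': 4, 'y': 21, 'z': 46, 'x': 89, 'c': 70}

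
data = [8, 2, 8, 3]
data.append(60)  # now [8, 2, 8, 3, 60]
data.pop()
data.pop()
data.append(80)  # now [8, 2, 8, 80]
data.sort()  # [2, 8, 8, 80]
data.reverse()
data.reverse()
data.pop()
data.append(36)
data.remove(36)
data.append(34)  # [2, 8, 8, 34]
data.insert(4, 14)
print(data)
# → [2, 8, 8, 34, 14]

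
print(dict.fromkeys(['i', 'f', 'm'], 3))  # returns {'i': 3, 'f': 3, 'm': 3}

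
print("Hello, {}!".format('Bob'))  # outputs Hello, Bob!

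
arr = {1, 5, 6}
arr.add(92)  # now {1, 5, 6, 92}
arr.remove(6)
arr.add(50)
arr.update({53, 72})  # {1, 5, 50, 53, 72, 92}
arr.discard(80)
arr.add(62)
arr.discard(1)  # {5, 50, 53, 62, 72, 92}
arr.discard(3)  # {5, 50, 53, 62, 72, 92}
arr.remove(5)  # {50, 53, 62, 72, 92}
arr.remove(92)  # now {50, 53, 62, 72}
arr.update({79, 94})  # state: {50, 53, 62, 72, 79, 94}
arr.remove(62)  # {50, 53, 72, 79, 94}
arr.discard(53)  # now {50, 72, 79, 94}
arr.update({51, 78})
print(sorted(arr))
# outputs [50, 51, 72, 78, 79, 94]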